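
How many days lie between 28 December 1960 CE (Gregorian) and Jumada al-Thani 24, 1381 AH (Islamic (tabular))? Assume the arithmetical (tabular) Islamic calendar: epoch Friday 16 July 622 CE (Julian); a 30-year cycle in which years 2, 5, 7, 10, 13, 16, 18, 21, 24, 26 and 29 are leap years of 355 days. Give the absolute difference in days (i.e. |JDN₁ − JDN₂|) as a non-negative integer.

340

JDN of the first date = 2437297.
JDN of the second date = 2437637.
|2437637 − 2437297| = 340.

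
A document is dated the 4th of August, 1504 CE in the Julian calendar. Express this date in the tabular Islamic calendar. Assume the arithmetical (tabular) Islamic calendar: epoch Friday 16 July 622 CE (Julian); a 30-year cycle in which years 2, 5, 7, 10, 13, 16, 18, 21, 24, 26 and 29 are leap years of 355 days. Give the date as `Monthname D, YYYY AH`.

Both dates share Julian Day Number 2270610; in the tabular Islamic calendar that is 22 Safar 910 AH.

Safar 22, 910 AH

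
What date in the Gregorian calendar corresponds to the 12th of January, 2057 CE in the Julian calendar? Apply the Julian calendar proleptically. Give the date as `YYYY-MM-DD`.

For dates in this range the Gregorian date is 13 days ahead of the Julian.
12 January 2057 Julian + 13 days → 25 January 2057 Gregorian.

2057-01-25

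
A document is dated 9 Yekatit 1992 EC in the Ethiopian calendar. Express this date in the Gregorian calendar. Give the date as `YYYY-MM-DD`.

Both dates share Julian Day Number 2451592; in the Gregorian calendar that is 17 February 2000 CE.

2000-02-17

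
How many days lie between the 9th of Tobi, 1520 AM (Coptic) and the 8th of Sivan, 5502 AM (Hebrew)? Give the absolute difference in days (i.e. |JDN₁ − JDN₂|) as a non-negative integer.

22500

First date → JDN 2379973; second date → JDN 2357473.
The interval is |2379973 − 2357473| = 22500 days.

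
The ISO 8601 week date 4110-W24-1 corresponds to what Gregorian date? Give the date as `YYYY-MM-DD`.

ISO week 1 of 4110 is the week containing the first Thursday of 4110.
Week 24, day 1 (Monday) lands on 4110-06-09.

4110-06-09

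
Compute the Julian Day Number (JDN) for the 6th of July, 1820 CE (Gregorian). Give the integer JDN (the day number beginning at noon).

JDN 2451545 is 1 January 2000 CE (Gregorian); the target day is −65557 days from there, so JDN = 2385988.

2385988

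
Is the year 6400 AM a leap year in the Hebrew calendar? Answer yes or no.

Hebrew year 6400 is year 16 of its 19-year Metonic cycle; leap years are at positions 3, 6, 8, 11, 14, 17, 19, so it is a common year (12 months).

no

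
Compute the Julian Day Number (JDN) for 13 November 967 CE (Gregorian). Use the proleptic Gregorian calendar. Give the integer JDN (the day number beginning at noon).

2074566

JDN 2451545 is 1 January 2000 CE (Gregorian); the target day is −376979 days from there, so JDN = 2074566.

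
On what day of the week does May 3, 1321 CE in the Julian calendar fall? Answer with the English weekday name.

Equivalently 11 May 1321 Gregorian, JDN 2203676.
Since JDN mod 7 = 6 (0 = Monday), the day is Sunday.

Sunday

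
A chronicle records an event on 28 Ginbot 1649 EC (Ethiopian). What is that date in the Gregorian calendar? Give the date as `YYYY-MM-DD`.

Both dates share Julian Day Number 2326420; in the Gregorian calendar that is 2 June 1657 CE.

1657-06-02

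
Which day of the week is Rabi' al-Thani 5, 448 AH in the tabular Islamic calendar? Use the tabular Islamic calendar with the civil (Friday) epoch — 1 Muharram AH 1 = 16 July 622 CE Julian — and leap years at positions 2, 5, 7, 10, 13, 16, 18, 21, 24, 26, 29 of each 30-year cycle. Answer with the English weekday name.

Saturday

In the proleptic Gregorian calendar this is 28 June 1056 (JDN 2106935).
2106935 ≡ 5 (mod 7); counting from Monday = 0 gives Saturday.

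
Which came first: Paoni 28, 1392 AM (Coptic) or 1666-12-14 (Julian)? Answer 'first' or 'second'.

Converting both to JDN: 2333390 vs 2329912; the smaller is the second.

second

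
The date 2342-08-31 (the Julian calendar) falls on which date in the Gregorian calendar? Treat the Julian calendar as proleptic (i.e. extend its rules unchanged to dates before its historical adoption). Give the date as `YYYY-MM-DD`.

The Julian–Gregorian offset here is 16 days (Julian trailing).
31 August 2342 Julian + 16 days → 16 September 2342 Gregorian.

2342-09-16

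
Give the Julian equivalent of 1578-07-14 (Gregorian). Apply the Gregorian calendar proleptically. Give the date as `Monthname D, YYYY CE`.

The Julian–Gregorian offset here is 10 days (Julian trailing).
14 July 1578 Gregorian − 10 days → 4 July 1578 Julian.

July 4, 1578 CE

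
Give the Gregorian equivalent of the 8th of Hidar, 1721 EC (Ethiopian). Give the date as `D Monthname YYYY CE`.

15 November 1728 CE

Julian Day Number of the source date = 2352518.
Converting JDN 2352518 to the Gregorian calendar gives 15 November 1728 CE.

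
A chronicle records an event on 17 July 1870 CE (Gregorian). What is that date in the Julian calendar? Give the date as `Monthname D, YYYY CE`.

The Julian–Gregorian offset here is 12 days (Julian trailing).
17 July 1870 Gregorian − 12 days → 5 July 1870 Julian.

July 5, 1870 CE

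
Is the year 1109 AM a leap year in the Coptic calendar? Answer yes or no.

no

1109 mod 4 = 1; in the Coptic calendar a year is leap when year mod 4 = 3, so it is a common year.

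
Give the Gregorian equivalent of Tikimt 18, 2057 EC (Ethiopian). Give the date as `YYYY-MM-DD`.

2064-10-28

Julian Day Number of the source date = 2475222.
Converting JDN 2475222 to the Gregorian calendar gives 28 October 2064 CE.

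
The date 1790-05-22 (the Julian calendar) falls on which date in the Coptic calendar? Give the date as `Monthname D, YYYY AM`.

The source date corresponds to 2 June 1790 in the Gregorian calendar (JDN 2374997).
That day falls on 27 Pashons 1506 AM in the Coptic calendar.

Pashons 27, 1506 AM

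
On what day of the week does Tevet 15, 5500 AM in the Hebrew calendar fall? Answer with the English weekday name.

Equivalently 15 January 1740 Gregorian, JDN 2356596.
JDN 2356596 mod 7 = 4, and JDN 0 was a Monday, so this is a Friday.

Friday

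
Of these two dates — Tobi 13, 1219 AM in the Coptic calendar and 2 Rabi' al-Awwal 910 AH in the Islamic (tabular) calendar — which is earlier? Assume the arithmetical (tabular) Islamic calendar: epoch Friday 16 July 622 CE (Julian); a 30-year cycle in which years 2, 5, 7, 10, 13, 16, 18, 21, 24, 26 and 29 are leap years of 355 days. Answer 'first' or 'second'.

The two dates have Julian Day Numbers 2270036 and 2270619 respectively.
Since 2270036 < 2270619, the first date comes first.

first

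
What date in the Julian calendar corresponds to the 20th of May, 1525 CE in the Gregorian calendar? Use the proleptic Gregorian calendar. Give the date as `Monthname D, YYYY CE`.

May 10, 1525 CE

At this point the Julian calendar is 10 days behind the Gregorian.
20 May 1525 Gregorian − 10 days → 10 May 1525 Julian.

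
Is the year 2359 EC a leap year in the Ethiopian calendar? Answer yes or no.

yes

2359 mod 4 = 3; in the Ethiopian calendar a year is leap when year mod 4 = 3, so it is a leap year.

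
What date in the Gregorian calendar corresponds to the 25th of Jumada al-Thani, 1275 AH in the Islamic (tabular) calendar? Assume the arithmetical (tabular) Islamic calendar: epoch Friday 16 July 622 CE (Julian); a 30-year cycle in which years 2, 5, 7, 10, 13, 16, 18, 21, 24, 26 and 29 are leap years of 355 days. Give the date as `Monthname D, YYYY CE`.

Both dates share Julian Day Number 2400075; in the Gregorian calendar that is 30 January 1859 CE.

January 30, 1859 CE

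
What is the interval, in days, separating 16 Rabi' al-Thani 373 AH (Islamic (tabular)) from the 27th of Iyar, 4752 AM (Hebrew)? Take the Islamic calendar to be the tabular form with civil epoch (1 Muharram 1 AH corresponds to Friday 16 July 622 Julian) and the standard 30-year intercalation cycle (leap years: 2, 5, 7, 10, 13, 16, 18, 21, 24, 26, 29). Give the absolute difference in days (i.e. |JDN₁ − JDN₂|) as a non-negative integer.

JDN of the first date = 2080368.
JDN of the second date = 2083509.
|2083509 − 2080368| = 3141.

3141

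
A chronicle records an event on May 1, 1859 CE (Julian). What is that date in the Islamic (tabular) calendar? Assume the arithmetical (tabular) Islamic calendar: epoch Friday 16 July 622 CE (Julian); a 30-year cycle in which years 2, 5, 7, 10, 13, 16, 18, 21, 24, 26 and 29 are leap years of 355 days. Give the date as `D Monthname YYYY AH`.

Both dates share Julian Day Number 2400178; in the tabular Islamic calendar that is 10 Shawwal 1275 AH.

10 Shawwal 1275 AH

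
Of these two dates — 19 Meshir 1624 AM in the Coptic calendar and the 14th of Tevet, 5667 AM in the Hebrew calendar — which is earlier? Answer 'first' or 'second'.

Converting both to JDN: 2417999 vs 2417576; the smaller is the second.

second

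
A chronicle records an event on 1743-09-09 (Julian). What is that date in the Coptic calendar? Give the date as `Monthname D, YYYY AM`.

Julian Day Number of the source date = 2357940.
Converting JDN 2357940 to the Coptic calendar gives 11 Thout 1460 AM.

Thout 11, 1460 AM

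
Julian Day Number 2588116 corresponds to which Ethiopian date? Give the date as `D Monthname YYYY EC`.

20 Hidar 2366 EC

The Gregorian equivalent of JDN 2588116 is 2 December 2373.
In the Ethiopian calendar that day is 20 Hidar 2366 EC.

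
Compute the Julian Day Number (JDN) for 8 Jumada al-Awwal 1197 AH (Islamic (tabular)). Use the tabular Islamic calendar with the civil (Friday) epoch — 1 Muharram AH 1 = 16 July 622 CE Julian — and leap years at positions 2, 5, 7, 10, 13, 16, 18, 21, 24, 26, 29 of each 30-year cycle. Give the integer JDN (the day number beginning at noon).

2372388

Equivalently 11 April 1783 (Gregorian).
JDN 2451545 is 1 January 2000 CE (Gregorian); the target day is −79157 days from there, so JDN = 2372388.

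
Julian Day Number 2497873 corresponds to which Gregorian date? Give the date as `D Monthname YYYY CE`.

Counting from JDN 2299161 = 15 Oct 1582 gives an offset of 198712 days.

4 November 2126 CE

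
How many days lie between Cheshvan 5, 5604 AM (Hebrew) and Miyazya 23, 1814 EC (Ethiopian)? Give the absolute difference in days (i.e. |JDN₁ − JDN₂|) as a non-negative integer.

7852

JDN of the first date = 2394503.
JDN of the second date = 2386651.
|2386651 − 2394503| = 7852.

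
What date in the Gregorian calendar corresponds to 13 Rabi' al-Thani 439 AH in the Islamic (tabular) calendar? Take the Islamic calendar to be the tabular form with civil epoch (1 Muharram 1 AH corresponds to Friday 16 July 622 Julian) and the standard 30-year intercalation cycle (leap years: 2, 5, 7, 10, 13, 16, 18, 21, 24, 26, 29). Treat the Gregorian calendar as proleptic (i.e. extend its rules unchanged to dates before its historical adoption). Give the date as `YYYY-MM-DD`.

1047-10-13

Both dates share Julian Day Number 2103754; in the Gregorian calendar that is 13 October 1047 CE.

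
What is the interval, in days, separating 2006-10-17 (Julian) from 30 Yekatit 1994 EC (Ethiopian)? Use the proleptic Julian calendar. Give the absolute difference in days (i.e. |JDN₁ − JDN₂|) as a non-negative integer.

1696

JDN of the first date = 2454039.
JDN of the second date = 2452343.
|2452343 − 2454039| = 1696.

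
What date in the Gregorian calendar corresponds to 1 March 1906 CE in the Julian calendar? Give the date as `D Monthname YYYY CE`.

For dates in this range the Gregorian date is 13 days ahead of the Julian.
1 March 1906 Julian + 13 days → 14 March 1906 Gregorian.

14 March 1906 CE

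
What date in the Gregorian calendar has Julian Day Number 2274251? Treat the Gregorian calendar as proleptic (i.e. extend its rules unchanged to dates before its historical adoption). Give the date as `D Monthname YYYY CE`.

Counting from JDN 2299161 = 15 Oct 1582 gives an offset of -24910 days.

3 August 1514 CE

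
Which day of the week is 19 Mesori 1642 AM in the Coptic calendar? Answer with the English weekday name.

In the Gregorian calendar this is 25 August 1926 (JDN 2424753).
JDN 2424753 mod 7 = 2, and JDN 0 was a Monday, so this is a Wednesday.

Wednesday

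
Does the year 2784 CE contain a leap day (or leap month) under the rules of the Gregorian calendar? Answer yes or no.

yes

2784 is divisible by 4 and not by 100, so it is a leap year.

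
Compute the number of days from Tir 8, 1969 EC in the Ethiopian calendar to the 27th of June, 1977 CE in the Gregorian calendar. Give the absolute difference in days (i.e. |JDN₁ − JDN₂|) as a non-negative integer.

First date → JDN 2443160; second date → JDN 2443322.
The interval is |2443160 − 2443322| = 162 days.

162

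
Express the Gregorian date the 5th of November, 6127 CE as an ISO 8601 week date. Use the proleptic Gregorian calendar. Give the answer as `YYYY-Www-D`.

The weekday is Wednesday (ISO weekday 3).
That Wednesday belongs to ISO week 45 of ISO year 6127.

6127-W45-3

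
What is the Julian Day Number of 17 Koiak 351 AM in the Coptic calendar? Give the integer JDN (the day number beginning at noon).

In the proleptic Gregorian calendar the same day is 16 December 634.
JDN 2299161 is 15 October 1582 CE (Gregorian); the target day is −346188 days from there, so JDN = 1952973.

1952973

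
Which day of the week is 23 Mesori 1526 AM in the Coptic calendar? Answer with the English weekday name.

Tuesday

In the Gregorian calendar this is 28 August 1810 (JDN 2382388).
2382388 ≡ 1 (mod 7); counting from Monday = 0 gives Tuesday.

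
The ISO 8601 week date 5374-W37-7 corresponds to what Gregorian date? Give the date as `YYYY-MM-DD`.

5374-09-18

ISO week 1 of 5374 is the week containing the first Thursday of 5374.
Week 37, day 7 (Sunday) lands on 5374-09-18.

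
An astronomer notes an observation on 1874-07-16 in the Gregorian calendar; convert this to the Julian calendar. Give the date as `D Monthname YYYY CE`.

For dates in this range the Gregorian date is 12 days ahead of the Julian.
16 July 1874 Gregorian − 12 days → 4 July 1874 Julian.

4 July 1874 CE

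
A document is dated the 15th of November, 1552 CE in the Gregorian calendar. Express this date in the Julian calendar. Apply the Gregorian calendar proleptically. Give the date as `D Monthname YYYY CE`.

The Julian–Gregorian offset here is 10 days (Julian trailing).
15 November 1552 Gregorian − 10 days → 5 November 1552 Julian.

5 November 1552 CE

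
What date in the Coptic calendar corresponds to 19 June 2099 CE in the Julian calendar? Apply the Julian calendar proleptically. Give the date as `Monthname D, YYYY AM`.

Both dates share Julian Day Number 2487887; in the Coptic calendar that is 25 Paoni 1815 AM.

Paoni 25, 1815 AM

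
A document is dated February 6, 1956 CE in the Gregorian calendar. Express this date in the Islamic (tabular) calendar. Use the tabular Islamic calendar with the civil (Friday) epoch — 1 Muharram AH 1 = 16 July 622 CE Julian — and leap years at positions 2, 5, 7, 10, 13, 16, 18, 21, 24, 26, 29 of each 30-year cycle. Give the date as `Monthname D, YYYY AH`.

Both dates share Julian Day Number 2435510; in the tabular Islamic calendar that is 23 Jumada al-Thani 1375 AH.

Jumada al-Thani 23, 1375 AH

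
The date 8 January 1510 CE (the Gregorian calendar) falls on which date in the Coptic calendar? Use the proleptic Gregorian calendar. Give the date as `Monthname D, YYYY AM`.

Both dates share Julian Day Number 2272583; in the Coptic calendar that is 3 Tobi 1226 AM.

Tobi 3, 1226 AM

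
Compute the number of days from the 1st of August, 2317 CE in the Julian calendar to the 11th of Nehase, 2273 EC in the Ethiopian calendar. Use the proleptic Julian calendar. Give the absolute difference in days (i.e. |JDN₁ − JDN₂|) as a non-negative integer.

13146

First date → JDN 2567555; second date → JDN 2554409.
The interval is |2567555 − 2554409| = 13146 days.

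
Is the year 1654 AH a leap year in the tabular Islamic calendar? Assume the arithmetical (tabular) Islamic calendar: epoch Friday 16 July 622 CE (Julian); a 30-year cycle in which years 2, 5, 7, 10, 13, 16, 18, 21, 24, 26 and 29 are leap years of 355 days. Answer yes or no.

no

Year 1654 AH is year 4 of its 30-year cycle; leap positions are 2, 5, 7, 10, 13, 16, 18, 21, 24, 26, 29, so it is a common year (354 days).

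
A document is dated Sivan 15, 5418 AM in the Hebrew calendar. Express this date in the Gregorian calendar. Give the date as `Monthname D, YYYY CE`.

June 16, 1658 CE

Julian Day Number of the source date = 2326799.
Converting JDN 2326799 to the Gregorian calendar gives 16 June 1658 CE.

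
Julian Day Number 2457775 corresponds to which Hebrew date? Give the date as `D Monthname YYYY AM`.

JDN 2457775 is 21 January 2017 in the Gregorian calendar.
In the Hebrew calendar that day is 23 Tevet 5777 AM.

23 Tevet 5777 AM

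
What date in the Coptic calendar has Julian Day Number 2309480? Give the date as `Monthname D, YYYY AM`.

Tobi 10, 1327 AM

The Gregorian equivalent of JDN 2309480 is 15 January 1611.
In the Coptic calendar that day is Tobi 10, 1327 AM.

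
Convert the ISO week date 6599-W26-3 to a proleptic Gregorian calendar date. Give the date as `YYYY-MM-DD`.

ISO week 1 of 6599 is the week containing the first Thursday of 6599.
Week 26, day 3 (Wednesday) lands on 6599-06-26.

6599-06-26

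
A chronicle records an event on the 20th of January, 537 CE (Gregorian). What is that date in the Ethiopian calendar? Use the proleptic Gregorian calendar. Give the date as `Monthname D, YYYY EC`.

Julian Day Number of the source date = 1917215.
Converting JDN 1917215 to the Ethiopian calendar gives 23 Tir 529 EC.

Tir 23, 529 EC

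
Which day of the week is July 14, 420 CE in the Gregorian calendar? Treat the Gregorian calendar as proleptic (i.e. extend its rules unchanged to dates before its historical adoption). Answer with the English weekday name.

Tuesday

JDN 1874657 mod 7 = 1, and JDN 0 was a Monday, so this is a Tuesday.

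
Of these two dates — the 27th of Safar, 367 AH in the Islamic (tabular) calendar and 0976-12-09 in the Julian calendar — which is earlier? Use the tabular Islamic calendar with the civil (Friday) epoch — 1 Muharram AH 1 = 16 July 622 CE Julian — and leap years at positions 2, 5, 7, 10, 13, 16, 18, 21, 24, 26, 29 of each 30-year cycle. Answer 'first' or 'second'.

second

Converting both to JDN: 2078194 vs 2077885; the smaller is the second.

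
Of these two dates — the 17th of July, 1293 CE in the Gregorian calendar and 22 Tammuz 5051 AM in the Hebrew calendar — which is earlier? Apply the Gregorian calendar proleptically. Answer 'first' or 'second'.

second

Converting both to JDN: 2193517 vs 2192767; the smaller is the second.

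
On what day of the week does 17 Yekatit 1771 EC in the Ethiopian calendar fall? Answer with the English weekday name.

This is JDN 2370879 (22 February 1779 Gregorian).
2370879 ≡ 0 (mod 7); counting from Monday = 0 gives Monday.

Monday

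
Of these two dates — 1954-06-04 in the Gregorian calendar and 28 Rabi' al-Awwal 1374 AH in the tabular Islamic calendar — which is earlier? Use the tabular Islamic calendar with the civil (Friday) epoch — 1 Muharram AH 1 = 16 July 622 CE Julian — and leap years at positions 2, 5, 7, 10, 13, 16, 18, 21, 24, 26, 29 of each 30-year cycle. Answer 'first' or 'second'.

first

First date → JDN 2434898; second date → JDN 2435071.
JDN 2434898 < JDN 2435071, so the first date is earlier.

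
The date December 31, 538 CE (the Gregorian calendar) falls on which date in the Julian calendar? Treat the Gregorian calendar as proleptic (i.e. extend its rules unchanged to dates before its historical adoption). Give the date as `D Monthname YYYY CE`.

For dates in this range the Gregorian date is 2 days ahead of the Julian.
31 December 538 Gregorian − 2 days → 29 December 538 Julian.

29 December 538 CE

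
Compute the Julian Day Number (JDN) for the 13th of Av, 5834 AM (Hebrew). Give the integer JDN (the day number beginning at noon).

Equivalently 6 August 2074 (Gregorian).
JDN 2299161 is 15 October 1582 CE (Gregorian); the target day is +179630 days from there, so JDN = 2478791.

2478791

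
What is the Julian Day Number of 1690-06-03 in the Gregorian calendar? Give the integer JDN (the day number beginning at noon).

2338474

JDN 2451545 is 1 January 2000 CE (Gregorian); the target day is −113071 days from there, so JDN = 2338474.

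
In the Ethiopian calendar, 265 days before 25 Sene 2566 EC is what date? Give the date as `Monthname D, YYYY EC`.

The starting date is JDN 2661381; 2661381 − 265 = 2661116.
JDN 2661116 corresponds to Meskerem 30, 2566 EC.

Meskerem 30, 2566 EC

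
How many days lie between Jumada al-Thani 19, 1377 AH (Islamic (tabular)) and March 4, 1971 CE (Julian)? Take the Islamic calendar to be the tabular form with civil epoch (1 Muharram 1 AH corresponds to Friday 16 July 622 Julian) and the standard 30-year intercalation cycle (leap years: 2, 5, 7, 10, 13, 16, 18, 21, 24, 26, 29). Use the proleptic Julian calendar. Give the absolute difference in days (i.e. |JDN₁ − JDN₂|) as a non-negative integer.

4813

JDN of the first date = 2436215.
JDN of the second date = 2441028.
|2441028 − 2436215| = 4813.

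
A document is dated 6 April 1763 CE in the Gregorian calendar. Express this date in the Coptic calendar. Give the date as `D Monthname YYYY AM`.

Julian Day Number of the source date = 2365078.
Converting JDN 2365078 to the Coptic calendar gives 30 Paremhat 1479 AM.

30 Paremhat 1479 AM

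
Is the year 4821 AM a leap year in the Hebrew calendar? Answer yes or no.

yes

Hebrew year 4821 is year 14 of its 19-year Metonic cycle; leap years are at positions 3, 6, 8, 11, 14, 17, 19, so it is a leap year (13 months).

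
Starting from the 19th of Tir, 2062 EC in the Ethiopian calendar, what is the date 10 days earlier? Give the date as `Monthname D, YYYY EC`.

Tir 9, 2062 EC

JDN of the 19th of Tir, 2062 EC = 2477139.
2477139 − 10 = 2477129.
JDN 2477129 in the Ethiopian calendar is Tir 9, 2062 EC.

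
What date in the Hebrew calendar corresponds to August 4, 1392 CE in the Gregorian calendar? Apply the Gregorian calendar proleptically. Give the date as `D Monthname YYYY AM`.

6 Av 5152 AM

Both dates share Julian Day Number 2229694; in the Hebrew calendar that is 6 Av 5152 AM.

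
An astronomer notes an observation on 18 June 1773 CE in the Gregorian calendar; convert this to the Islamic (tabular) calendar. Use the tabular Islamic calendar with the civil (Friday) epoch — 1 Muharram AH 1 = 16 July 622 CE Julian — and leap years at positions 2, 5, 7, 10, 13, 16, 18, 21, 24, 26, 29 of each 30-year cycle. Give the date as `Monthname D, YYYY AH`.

Rabi' al-Awwal 27, 1187 AH

Julian Day Number of the source date = 2368804.
Converting JDN 2368804 to the tabular Islamic calendar gives 27 Rabi' al-Awwal 1187 AH.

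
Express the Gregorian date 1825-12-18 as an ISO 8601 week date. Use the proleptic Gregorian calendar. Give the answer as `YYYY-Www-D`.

1825-W50-7

The weekday is Sunday (ISO weekday 7).
That Sunday belongs to ISO week 50 of ISO year 1825.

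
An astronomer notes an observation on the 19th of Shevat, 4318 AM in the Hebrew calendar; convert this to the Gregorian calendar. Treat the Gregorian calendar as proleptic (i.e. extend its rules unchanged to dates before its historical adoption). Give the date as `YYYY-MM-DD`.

Julian Day Number of the source date = 1924892.
Converting JDN 1924892 to the Gregorian calendar gives 27 January 558 CE.

0558-01-27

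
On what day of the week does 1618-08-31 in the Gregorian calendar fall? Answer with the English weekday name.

JDN 2312265 mod 7 = 4, and JDN 0 was a Monday, so this is a Friday.

Friday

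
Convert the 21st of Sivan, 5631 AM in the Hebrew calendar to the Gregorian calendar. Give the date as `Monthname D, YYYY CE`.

Julian Day Number of the source date = 2404589.
Converting JDN 2404589 to the Gregorian calendar gives 10 June 1871 CE.

June 10, 1871 CE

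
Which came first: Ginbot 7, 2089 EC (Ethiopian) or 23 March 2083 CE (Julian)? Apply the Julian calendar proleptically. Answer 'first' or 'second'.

second

First date → JDN 2487109; second date → JDN 2481955.
JDN 2481955 < JDN 2487109, so the second date is earlier.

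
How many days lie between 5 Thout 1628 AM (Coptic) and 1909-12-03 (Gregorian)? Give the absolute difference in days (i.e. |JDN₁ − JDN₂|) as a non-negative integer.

First date → JDN 2419296; second date → JDN 2418644.
The interval is |2419296 − 2418644| = 652 days.

652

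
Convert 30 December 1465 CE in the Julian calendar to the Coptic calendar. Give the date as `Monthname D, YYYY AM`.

Both dates share Julian Day Number 2256513; in the Coptic calendar that is 4 Tobi 1182 AM.

Tobi 4, 1182 AM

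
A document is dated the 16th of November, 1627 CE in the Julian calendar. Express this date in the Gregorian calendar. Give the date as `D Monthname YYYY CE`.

At this point the Julian calendar is 10 days behind the Gregorian.
16 November 1627 Julian + 10 days → 26 November 1627 Gregorian.

26 November 1627 CE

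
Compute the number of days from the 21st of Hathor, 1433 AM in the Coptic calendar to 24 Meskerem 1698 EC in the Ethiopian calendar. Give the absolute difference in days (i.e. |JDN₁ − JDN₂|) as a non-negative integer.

4075

JDN of the first date = 2348148.
JDN of the second date = 2344073.
|2344073 − 2348148| = 4075.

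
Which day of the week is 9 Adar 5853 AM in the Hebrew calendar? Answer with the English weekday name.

In the Gregorian calendar this is 7 March 2093 (JDN 2485579).
JDN 2485579 mod 7 = 5, and JDN 0 was a Monday, so this is a Saturday.

Saturday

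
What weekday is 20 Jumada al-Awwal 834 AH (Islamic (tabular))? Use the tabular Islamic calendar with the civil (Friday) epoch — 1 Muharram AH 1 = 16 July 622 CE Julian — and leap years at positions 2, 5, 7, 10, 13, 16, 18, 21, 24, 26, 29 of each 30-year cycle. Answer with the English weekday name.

This is JDN 2243764 (12 February 1431 Gregorian).
2243764 ≡ 5 (mod 7); counting from Monday = 0 gives Saturday.

Saturday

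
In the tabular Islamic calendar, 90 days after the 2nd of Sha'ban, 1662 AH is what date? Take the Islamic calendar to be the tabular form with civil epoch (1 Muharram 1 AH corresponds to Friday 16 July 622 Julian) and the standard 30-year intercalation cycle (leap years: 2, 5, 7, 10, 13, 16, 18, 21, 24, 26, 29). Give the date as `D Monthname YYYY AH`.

The starting date is JDN 2537251; 2537251 + 90 = 2537341.
JDN 2537341 corresponds to 4 Dhu al-Qa'dah 1662 AH.

4 Dhu al-Qa'dah 1662 AH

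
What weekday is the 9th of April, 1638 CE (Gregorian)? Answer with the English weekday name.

Friday

Since JDN mod 7 = 4 (0 = Monday), the day is Friday.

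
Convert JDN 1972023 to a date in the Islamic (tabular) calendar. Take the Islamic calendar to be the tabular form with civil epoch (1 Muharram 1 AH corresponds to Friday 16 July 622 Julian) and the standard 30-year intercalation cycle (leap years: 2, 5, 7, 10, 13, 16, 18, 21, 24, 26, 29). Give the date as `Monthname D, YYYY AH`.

The proleptic Gregorian equivalent of JDN 1972023 is 11 February 687.
In the tabular Islamic calendar that day is Rajab 19, 67 AH.

Rajab 19, 67 AH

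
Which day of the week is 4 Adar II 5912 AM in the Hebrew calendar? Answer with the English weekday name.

This is JDN 2507132 (11 March 2152 Gregorian).
2507132 ≡ 5 (mod 7); counting from Monday = 0 gives Saturday.

Saturday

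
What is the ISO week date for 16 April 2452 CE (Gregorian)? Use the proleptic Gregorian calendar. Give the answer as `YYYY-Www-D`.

2452-W16-2

The weekday is Tuesday (ISO weekday 2).
That Tuesday belongs to ISO week 16 of ISO year 2452.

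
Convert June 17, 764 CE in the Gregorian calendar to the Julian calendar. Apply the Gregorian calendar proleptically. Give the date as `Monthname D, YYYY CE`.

June 13, 764 CE

At this point the Julian calendar is 4 days behind the Gregorian.
17 June 764 Gregorian − 4 days → 13 June 764 Julian.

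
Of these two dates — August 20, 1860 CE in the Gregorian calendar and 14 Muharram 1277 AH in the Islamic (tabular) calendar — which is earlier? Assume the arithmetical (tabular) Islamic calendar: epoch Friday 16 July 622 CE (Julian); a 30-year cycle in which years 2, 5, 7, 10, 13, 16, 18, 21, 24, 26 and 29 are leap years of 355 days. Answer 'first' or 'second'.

First date → JDN 2400643; second date → JDN 2400625.
JDN 2400625 < JDN 2400643, so the second date is earlier.

second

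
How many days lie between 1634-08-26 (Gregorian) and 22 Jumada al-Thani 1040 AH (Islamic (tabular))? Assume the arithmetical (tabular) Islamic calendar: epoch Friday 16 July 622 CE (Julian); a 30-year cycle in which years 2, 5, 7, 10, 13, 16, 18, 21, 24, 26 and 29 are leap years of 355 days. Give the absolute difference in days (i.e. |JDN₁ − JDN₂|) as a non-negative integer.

JDN of the first date = 2318104.
JDN of the second date = 2316796.
|2316796 − 2318104| = 1308.

1308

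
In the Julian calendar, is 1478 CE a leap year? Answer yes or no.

1478 mod 4 = 2, so it is a common year in the Julian calendar.

no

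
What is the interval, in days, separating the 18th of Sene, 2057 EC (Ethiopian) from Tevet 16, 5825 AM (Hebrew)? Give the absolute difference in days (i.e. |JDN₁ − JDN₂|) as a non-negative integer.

182

JDN of the first date = 2475462.
JDN of the second date = 2475280.
|2475280 − 2475462| = 182.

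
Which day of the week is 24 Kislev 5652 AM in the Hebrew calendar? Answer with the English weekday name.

Friday

Equivalently 25 December 1891 Gregorian, JDN 2412092.
Since JDN mod 7 = 4 (0 = Monday), the day is Friday.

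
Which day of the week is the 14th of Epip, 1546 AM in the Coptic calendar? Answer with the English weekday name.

This is JDN 2389654 (20 July 1830 Gregorian).
JDN 2389654 mod 7 = 1, and JDN 0 was a Monday, so this is a Tuesday.

Tuesday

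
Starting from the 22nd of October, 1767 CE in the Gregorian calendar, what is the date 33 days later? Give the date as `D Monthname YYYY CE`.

JDN of the 22nd of October, 1767 CE = 2366738.
2366738 + 33 = 2366771.
JDN 2366771 in the Gregorian calendar is 24 November 1767 CE.

24 November 1767 CE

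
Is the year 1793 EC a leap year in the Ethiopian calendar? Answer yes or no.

no

1793 mod 4 = 1; in the Ethiopian calendar a year is leap when year mod 4 = 3, so it is a common year.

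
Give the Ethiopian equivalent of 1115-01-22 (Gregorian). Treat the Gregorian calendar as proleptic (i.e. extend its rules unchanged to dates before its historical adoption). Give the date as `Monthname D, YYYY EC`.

Both dates share Julian Day Number 2128326; in the Ethiopian calendar that is 20 Tir 1107 EC.

Tir 20, 1107 EC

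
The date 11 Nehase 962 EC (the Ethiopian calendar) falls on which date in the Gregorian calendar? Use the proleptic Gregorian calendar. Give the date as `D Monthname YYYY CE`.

Julian Day Number of the source date = 2075566.
Converting JDN 2075566 to the Gregorian calendar gives 9 August 970 CE.

9 August 970 CE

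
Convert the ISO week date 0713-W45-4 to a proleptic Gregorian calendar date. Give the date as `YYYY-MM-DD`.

ISO week 1 of 713 is the week containing the first Thursday of 713.
Week 45, day 4 (Thursday) lands on 0713-11-06.

0713-11-06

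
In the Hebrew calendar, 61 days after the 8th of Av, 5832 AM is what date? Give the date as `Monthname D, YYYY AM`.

Tishrei 10, 5833 AM

The starting date is JDN 2478047; 2478047 + 61 = 2478108.
JDN 2478108 corresponds to Tishrei 10, 5833 AM.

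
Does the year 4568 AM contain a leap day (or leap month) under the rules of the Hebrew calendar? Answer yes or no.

yes

Hebrew year 4568 is year 8 of its 19-year Metonic cycle; leap years are at positions 3, 6, 8, 11, 14, 17, 19, so it is a leap year (13 months).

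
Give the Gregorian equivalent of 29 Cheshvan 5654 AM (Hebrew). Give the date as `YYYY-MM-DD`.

Both dates share Julian Day Number 2412776; in the Gregorian calendar that is 8 November 1893 CE.

1893-11-08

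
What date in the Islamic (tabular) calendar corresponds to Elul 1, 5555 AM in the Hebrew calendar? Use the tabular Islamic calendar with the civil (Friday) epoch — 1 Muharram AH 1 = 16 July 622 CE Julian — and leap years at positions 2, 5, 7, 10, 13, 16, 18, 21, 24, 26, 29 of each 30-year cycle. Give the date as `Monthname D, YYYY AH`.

Muharram 30, 1210 AH

Both dates share Julian Day Number 2376898; in the tabular Islamic calendar that is 30 Muharram 1210 AH.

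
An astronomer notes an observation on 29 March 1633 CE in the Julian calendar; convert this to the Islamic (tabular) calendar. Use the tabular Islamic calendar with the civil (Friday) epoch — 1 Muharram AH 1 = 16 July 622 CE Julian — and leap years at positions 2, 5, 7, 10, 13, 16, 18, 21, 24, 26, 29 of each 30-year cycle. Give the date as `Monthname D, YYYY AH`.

Ramadan 28, 1042 AH

Both dates share Julian Day Number 2317599; in the tabular Islamic calendar that is 28 Ramadan 1042 AH.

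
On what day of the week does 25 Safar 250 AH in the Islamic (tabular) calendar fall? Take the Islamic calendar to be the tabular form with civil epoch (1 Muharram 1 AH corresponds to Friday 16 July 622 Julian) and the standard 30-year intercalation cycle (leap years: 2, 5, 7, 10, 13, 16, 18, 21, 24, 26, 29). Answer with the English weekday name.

Friday

In the proleptic Gregorian calendar this is 11 April 864 (JDN 2036731).
JDN 2036731 mod 7 = 4, and JDN 0 was a Monday, so this is a Friday.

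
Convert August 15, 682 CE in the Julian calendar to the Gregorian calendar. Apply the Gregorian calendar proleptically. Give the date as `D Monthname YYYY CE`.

For dates in this range the Gregorian date is 3 days ahead of the Julian.
15 August 682 Julian + 3 days → 18 August 682 Gregorian.

18 August 682 CE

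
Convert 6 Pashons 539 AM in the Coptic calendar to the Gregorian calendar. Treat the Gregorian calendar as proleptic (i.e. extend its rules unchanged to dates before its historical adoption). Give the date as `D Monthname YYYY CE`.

5 May 823 CE

Julian Day Number of the source date = 2021779.
Converting JDN 2021779 to the Gregorian calendar gives 5 May 823 CE.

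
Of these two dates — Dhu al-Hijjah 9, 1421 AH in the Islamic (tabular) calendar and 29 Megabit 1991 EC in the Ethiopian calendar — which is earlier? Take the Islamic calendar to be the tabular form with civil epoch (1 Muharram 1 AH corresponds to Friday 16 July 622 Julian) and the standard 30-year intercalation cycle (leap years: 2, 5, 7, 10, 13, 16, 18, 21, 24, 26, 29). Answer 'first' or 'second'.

second

Converting both to JDN: 2451974 vs 2451276; the smaller is the second.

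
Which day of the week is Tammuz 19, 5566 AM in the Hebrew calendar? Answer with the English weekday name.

In the Gregorian calendar this is 5 July 1806 (JDN 2380873).
JDN 2380873 mod 7 = 5, and JDN 0 was a Monday, so this is a Saturday.

Saturday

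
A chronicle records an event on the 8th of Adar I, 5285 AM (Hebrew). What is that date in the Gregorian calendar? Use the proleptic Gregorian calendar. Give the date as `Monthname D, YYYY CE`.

February 11, 1525 CE

Both dates share Julian Day Number 2278096; in the Gregorian calendar that is 11 February 1525 CE.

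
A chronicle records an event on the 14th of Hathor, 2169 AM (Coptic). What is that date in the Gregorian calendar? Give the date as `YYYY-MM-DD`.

2452-11-26

Both dates share Julian Day Number 2616965; in the Gregorian calendar that is 26 November 2452 CE.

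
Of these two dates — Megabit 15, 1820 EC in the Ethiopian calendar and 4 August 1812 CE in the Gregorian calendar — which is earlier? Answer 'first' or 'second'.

The two dates have Julian Day Numbers 2388805 and 2383095 respectively.
Since 2383095 < 2388805, the second date comes first.

second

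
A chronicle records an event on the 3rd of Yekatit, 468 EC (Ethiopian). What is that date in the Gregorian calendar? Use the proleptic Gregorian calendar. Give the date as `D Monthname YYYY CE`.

Both dates share Julian Day Number 1894945; in the Gregorian calendar that is 30 January 476 CE.

30 January 476 CE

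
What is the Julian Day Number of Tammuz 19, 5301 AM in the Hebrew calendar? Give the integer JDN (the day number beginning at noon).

2284103

Equivalently 24 July 1541 (proleptic Gregorian).
JDN 2451545 is 1 January 2000 CE (Gregorian); the target day is −167442 days from there, so JDN = 2284103.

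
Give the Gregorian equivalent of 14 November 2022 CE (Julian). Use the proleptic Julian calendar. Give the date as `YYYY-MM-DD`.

2022-11-27

At this point the Julian calendar is 13 days behind the Gregorian.
14 November 2022 Julian + 13 days → 27 November 2022 Gregorian.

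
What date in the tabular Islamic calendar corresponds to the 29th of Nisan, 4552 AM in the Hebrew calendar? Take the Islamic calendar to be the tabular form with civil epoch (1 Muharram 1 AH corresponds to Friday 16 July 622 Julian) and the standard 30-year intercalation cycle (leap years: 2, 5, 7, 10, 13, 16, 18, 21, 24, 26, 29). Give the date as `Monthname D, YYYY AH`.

Dhu al-Hijjah 28, 175 AH

Julian Day Number of the source date = 2010452.
Converting JDN 2010452 to the tabular Islamic calendar gives 28 Dhu al-Hijjah 175 AH.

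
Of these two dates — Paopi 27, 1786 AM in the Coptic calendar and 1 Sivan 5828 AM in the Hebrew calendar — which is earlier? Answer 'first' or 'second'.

second

The two dates have Julian Day Numbers 2477057 and 2476534 respectively.
Since 2476534 < 2477057, the second date comes first.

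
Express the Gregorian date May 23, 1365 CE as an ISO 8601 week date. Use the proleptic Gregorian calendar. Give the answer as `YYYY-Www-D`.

1365-W21-4

The weekday is Thursday (ISO weekday 4).
That Thursday belongs to ISO week 21 of ISO year 1365.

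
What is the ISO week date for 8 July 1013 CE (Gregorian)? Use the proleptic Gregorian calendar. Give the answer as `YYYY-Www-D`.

The weekday is Thursday (ISO weekday 4).
That Thursday belongs to ISO week 27 of ISO year 1013.

1013-W27-4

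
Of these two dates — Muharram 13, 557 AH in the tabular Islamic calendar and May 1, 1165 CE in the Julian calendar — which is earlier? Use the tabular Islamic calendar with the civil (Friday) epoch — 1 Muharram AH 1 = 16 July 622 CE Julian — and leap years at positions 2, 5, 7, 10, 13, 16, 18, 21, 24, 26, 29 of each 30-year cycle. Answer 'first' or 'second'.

first

First date → JDN 2145480; second date → JDN 2146695.
JDN 2145480 < JDN 2146695, so the first date is earlier.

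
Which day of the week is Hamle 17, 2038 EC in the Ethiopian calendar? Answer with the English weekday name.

Tuesday

This is JDN 2468551 (24 July 2046 Gregorian).
Since JDN mod 7 = 1 (0 = Monday), the day is Tuesday.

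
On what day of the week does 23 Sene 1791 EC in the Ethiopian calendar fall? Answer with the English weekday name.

Friday

This is JDN 2378310 (28 June 1799 Gregorian).
Since JDN mod 7 = 4 (0 = Monday), the day is Friday.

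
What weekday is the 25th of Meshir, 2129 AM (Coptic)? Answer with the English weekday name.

Thursday

In the Gregorian calendar this is 7 March 2413 (JDN 2602456).
Since JDN mod 7 = 3 (0 = Monday), the day is Thursday.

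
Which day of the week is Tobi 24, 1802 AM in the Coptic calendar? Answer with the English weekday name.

This is JDN 2482988 (1 February 2086 Gregorian).
JDN 2482988 mod 7 = 4, and JDN 0 was a Monday, so this is a Friday.

Friday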